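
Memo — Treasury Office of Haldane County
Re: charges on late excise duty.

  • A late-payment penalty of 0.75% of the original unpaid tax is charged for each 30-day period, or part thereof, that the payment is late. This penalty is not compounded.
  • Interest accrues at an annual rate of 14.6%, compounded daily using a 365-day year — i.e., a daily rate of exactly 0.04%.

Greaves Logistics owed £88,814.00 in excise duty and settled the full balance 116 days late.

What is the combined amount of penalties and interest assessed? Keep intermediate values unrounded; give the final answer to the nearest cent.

Penalty periods: ⌈116/30⌉ = 4; penalty = 4 × 0.75% × £88,814.00 = £2,664.42
Interest: £88,814.00 × ((1 + 0.0004)^116 − 1) = £88,814.00 × 0.04748361… = £4,217.2090…
Penalties + interest = £2,664.4200 + £4,217.2090… = £6,881.63

£6,881.63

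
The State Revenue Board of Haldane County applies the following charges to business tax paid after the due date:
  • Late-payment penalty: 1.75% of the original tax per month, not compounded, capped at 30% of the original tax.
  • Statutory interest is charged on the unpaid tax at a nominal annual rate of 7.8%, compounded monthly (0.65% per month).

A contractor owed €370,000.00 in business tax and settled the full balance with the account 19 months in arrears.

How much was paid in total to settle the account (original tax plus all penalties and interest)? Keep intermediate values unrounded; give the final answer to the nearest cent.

€529,469.23

Penalty (uncapped): 19 × 1.75% × €370,000.00 = €123,025.00; cap = 30% × €370,000.00 = €111,000.00 → penalty = €111,000.00
Interest: €370,000.00 × ((1 + 0.0065)^19 − 1) = €370,000.00 × 0.1309979… = €48,469.2295…
Total = €370,000.00 + €111,000.0000 + €48,469.2295… = €529,469.23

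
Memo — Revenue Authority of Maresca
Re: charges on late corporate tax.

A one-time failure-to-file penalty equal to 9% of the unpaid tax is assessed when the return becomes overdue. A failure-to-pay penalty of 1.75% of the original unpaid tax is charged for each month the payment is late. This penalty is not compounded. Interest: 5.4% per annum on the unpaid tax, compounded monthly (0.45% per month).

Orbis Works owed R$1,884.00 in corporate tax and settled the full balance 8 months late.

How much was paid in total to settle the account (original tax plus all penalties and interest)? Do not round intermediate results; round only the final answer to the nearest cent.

R$2,386.22

Failure-to-file penalty: 9% × R$1,884.00 = R$169.56
Failure-to-pay penalty: 8 × 1.75% × R$1,884.00 = R$263.76
Interest: R$1,884.00 × ((1 + 0.0045)^8 − 1) = R$1,884.00 × 0.0365721… = R$68.9019…
Total = R$1,884.00 + R$433.3200 + R$68.9019… = R$2,386.22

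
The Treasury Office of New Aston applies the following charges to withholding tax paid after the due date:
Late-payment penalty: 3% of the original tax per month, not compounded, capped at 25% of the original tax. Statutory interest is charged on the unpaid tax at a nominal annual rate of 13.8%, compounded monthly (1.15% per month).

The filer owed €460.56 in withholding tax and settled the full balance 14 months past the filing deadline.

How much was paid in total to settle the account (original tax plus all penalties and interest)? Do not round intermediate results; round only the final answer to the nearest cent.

€655.66

Penalty (uncapped): 14 × 3% × €460.56 = €193.44…; cap = 25% × €460.56 = €115.14 → penalty = €115.14
Interest: €460.56 × ((1 + 0.0115)^14 − 1) = €460.56 × 0.1736063… = €79.9561…
Total = €460.56 + €115.1400 + €79.9561… = €655.66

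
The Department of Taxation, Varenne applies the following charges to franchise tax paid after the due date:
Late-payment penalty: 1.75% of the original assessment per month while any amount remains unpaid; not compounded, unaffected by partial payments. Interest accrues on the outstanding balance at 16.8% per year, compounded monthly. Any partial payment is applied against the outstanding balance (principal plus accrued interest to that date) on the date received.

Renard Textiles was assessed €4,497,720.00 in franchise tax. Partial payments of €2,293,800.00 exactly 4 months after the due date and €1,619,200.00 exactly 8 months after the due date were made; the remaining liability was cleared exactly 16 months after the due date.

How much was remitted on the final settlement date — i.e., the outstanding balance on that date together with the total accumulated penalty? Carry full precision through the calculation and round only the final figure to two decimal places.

Monthly rate = 16.8% ÷ 12 = 1.4%
Balance at month 4: €4,497,720.0000 × (1 + 0.014)^4 = €4,754,931.1785…
After €2,293,800.00 payment: €4,754,931.1785… − €2,293,800.00 = €2,461,131.1785…
Balance at month 8: €2,461,131.1785… × (1 + 0.014)^4 = €2,601,875.9227…
After €1,619,200.00 payment: €2,601,875.9227… − €1,619,200.00 = €982,675.9227…
Balance at month 16: €982,675.9227… × (1 + 0.014)^8 = €1,098,282.2257…
Penalty: 16 × 1.75% × €4,497,720.00 = €1,259,361.60
Final settlement = outstanding balance + penalty = €1,098,282.2257… + €1,259,361.60 = €2,357,643.83

€2,357,643.83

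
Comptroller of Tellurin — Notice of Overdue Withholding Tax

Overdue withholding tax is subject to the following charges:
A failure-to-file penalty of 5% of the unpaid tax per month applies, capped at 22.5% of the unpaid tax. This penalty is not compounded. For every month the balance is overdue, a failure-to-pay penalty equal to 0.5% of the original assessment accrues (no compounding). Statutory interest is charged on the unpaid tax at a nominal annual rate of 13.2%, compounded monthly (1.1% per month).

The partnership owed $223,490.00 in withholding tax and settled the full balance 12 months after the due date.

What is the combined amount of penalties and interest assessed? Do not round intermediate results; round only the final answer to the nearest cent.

Failure-to-file: 12 × 5% × $223,490.00 = $134,094.00, capped at 22.5% × $223,490.00 = $50,285.25
Failure-to-pay penalty = 0.5% × $223,490.00 × 12 mo = $13,409.40
Interest: $223,490.00 × ((1 + 0.011)^12 − 1) = $223,490.00 × 0.1402862… = $31,352.5621…
Penalties + interest = $63,694.6500 + $31,352.5621… = $95,047.21

$95,047.21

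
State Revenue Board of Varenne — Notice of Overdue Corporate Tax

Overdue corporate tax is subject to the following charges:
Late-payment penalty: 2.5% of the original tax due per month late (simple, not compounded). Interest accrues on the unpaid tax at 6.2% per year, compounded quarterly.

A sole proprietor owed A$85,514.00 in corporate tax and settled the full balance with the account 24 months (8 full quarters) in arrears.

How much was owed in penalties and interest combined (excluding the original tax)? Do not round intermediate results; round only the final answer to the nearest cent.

Late-payment penalty = 2.5% × A$85,514.00 × 24 mo = A$51,308.40
Interest (6.2%/yr ÷ 4 = 1.55%/quarter): A$85,514.00 × ((1 + 0.0155)^8 − 1) = A$11,197.1713…
Penalties + interest = A$51,308.4000 + A$11,197.1713… = A$62,505.57

A$62,505.57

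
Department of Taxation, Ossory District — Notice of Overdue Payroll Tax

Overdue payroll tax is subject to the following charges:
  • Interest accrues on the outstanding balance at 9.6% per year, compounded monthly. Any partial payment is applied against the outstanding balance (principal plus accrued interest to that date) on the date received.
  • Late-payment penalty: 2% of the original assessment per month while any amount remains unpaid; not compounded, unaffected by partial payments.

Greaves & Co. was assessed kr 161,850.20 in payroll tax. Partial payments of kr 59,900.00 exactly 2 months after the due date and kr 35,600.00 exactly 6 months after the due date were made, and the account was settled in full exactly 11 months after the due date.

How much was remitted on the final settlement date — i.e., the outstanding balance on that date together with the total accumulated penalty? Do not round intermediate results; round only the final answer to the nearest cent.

Monthly rate = 9.6% ÷ 12 = 0.8%
Balance at month 2: kr 161,850.2000 × (1 + 0.008)^2 = kr 164,450.1616…
After kr 59,900.00 payment: kr 164,450.1616… − kr 59,900.00 = kr 104,550.1616…
Balance at month 6: kr 104,550.1616… × (1 + 0.008)^4 = kr 107,936.1286…
After kr 35,600.00 payment: kr 107,936.1286… − kr 35,600.00 = kr 72,336.1286…
Balance at month 11: kr 72,336.1286… × (1 + 0.008)^5 = kr 75,276.2407…
Penalty: 11 × 2% × kr 161,850.20 = kr 35,607.04…
Final settlement = outstanding balance + penalty = kr 75,276.2407… + kr 35,607.04… = kr 110,883.28

kr 110,883.28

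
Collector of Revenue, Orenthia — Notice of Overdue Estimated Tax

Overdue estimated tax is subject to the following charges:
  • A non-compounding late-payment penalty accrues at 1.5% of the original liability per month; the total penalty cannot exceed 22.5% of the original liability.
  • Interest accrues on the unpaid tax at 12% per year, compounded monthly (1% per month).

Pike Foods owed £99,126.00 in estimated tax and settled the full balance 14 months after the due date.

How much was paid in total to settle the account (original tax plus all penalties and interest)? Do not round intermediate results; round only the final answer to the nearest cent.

Penalty: 14 × 1.5% × £99,126.00 = £20,816.46 (below the 22.5% cap of £22,303.35)
Interest: £99,126.00 × ((1 + 0.01)^14 − 1) = £99,126.00 × 0.1494742… = £14,816.7809…
Total = £99,126.00 + £20,816.4600 + £14,816.7809… = £134,759.24

£134,759.24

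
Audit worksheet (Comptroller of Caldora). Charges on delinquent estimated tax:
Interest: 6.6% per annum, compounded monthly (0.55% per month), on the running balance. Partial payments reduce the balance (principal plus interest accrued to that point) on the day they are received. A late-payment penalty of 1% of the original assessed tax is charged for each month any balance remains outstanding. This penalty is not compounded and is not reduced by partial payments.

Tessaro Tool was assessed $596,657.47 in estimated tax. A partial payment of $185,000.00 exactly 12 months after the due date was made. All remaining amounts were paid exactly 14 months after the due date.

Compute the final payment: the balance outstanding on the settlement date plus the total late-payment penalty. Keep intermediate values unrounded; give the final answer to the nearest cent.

Balance at month 12: $596,657.4700 × (1 + 0.0055)^12 = $637,250.2015…
After $185,000.00 payment: $637,250.2015… − $185,000.00 = $452,250.2015…
Balance at month 14: $452,250.2015… × (1 + 0.0055)^2 = $457,238.6343…
Penalty: 14 × 1% × $596,657.47 = $83,532.05…
Final settlement = outstanding balance + penalty = $457,238.6343… + $83,532.05… = $540,770.68

$540,770.68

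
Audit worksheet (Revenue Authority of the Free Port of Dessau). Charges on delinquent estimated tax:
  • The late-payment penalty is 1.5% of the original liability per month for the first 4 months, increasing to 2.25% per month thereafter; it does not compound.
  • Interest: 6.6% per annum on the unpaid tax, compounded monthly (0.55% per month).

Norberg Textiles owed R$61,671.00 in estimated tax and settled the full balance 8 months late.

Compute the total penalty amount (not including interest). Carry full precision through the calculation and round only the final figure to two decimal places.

R$9,250.65

Penalty, months 1–4: 4 × 1.5% × R$61,671.00 = R$3,700.26
Penalty, months 5–8: 4 × 2.25% × R$61,671.00 = R$5,550.39
Total penalty = R$3,700.26 + R$5,550.39 = R$9,250.65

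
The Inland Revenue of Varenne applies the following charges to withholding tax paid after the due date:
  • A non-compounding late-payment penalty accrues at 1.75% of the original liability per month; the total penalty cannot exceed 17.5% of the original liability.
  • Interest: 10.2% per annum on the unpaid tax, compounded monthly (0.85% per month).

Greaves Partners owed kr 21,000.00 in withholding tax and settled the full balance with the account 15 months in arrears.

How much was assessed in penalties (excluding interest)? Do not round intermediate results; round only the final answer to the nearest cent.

Penalty (uncapped): 15 × 1.75% × kr 21,000.00 = kr 5,512.50; cap = 17.5% × kr 21,000.00 = kr 3,675.00 → penalty = kr 3,675.00

kr 3,675.00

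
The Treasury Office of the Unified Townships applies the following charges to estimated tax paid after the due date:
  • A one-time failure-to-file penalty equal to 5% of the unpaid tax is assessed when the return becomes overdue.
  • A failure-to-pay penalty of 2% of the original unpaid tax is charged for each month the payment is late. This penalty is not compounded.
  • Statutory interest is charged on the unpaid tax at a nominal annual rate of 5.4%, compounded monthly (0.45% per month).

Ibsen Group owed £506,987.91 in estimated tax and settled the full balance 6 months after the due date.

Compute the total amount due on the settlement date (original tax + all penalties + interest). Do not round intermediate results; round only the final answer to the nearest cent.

£607,019.45

Failure-to-file penalty: 5% × £506,987.91 = £25,349.40…
Failure-to-pay penalty = 2% × £506,987.91 × 6 mo = £60,838.55…
Interest: £506,987.91 × ((1 + 0.0045)^6 − 1) = £506,987.91 × 0.0273056… = £13,843.5983…
Total = £506,987.91 + £86,187.9447 + £13,843.5983… = £607,019.45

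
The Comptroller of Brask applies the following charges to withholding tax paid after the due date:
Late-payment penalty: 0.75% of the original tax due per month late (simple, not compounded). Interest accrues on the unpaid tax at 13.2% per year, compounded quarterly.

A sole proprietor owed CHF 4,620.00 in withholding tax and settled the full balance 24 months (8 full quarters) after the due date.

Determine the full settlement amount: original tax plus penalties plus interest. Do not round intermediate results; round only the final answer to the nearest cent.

CHF 6,821.84

Late-payment penalty = 0.75% × CHF 4,620.00 × 24 mo = CHF 831.60
Interest (13.2%/yr ÷ 4 = 3.3%/quarter): CHF 4,620.00 × ((1 + 0.033)^8 − 1) = CHF 1,370.2445…
Total = CHF 4,620.00 + CHF 831.6000 + CHF 1,370.2445… = CHF 6,821.84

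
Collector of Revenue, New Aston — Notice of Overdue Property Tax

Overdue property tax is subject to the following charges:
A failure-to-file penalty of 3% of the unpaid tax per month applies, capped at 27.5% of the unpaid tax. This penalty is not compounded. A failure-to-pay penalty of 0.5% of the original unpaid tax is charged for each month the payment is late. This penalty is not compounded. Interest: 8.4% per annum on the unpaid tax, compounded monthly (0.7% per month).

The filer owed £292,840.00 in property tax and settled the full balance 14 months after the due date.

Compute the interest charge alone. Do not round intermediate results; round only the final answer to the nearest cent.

Interest: £292,840.00 × ((1 + 0.007)^14 − 1) = £292,840.00 × 0.1025863… = £30,041.3690…

£30,041.37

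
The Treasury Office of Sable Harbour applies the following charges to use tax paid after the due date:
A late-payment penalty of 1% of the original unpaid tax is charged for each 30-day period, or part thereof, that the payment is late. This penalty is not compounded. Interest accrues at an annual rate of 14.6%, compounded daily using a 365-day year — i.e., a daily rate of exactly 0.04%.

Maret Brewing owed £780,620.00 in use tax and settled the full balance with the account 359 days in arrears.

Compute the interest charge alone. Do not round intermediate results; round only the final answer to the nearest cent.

£120,519.22

Interest: £780,620.00 × ((1 + 0.0004)^359 − 1) = £780,620.00 × 0.15438910… = £120,519.2205…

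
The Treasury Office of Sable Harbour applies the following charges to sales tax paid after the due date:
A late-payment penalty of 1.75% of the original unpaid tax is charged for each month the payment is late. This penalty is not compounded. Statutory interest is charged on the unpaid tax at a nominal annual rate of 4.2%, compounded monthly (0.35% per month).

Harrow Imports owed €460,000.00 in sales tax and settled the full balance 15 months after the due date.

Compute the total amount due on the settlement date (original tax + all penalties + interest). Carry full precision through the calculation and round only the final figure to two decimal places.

€605,500.74

Late-payment penalty = 1.75% × €460,000.00 × 15 mo = €120,750.00
Interest: €460,000.00 × ((1 + 0.0035)^15 − 1) = €460,000.00 × 0.0538060… = €24,750.7437…
Total = €460,000.00 + €120,750.0000 + €24,750.7437… = €605,500.74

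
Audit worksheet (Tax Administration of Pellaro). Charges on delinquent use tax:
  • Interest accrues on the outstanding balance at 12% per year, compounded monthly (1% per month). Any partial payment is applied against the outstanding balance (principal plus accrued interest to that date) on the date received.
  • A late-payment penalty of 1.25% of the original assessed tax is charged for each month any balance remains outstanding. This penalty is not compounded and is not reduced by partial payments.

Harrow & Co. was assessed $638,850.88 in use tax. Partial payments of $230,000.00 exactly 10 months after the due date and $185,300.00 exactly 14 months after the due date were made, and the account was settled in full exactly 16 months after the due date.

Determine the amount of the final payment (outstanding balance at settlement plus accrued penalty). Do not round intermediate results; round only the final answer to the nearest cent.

Balance at month 10: $638,850.8800 × (1 + 0.01)^10 = $705,688.8169…
After $230,000.00 payment: $705,688.8169… − $230,000.00 = $475,688.8169…
Balance at month 14: $475,688.8169… × (1 + 0.01)^4 = $495,003.6904…
After $185,300.00 payment: $495,003.6904… − $185,300.00 = $309,703.6904…
Balance at month 16: $309,703.6904… × (1 + 0.01)^2 = $315,928.7345…
Penalty: 16 × 1.25% × $638,850.88 = $127,770.18…
Final settlement = outstanding balance + penalty = $315,928.7345… + $127,770.18… = $443,698.91

$443,698.91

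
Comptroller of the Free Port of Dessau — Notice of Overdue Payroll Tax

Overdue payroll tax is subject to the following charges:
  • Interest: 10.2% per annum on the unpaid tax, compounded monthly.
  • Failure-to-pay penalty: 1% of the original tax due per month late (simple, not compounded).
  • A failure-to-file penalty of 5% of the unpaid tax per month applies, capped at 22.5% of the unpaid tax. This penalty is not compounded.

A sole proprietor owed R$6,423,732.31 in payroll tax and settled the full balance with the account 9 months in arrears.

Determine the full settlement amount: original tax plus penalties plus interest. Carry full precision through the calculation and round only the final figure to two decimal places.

Failure-to-file: 9 × 5% × R$6,423,732.31 = R$2,890,679.54…, capped at 22.5% × R$6,423,732.31 = R$1,445,339.77…
Failure-to-pay penalty = 1% × R$6,423,732.31 × 9 mo = R$578,135.91…
Interest (10.2%/yr ÷ 12 = 0.85%/month): R$6,423,732.31 × ((1 + 0.0085)^9 − 1) = R$508,459.2885…
Total = R$6,423,732.31 + R$2,023,475.6777… + R$508,459.2885… = R$8,955,667.28

R$8,955,667.28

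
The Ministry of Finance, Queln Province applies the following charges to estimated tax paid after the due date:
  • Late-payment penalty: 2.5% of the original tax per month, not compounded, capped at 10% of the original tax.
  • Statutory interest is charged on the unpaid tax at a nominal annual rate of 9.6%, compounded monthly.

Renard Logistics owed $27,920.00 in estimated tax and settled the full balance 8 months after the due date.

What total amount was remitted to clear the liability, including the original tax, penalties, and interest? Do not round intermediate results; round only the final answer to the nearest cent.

$32,549.72

Penalty (uncapped): 8 × 2.5% × $27,920.00 = $5,584.00; cap = 10% × $27,920.00 = $2,792.00 → penalty = $2,792.00
Interest (9.6%/yr ÷ 12 = 0.8%/month): $27,920.00 × ((1 + 0.008)^8 − 1) = $1,837.7212…
Total = $27,920.00 + $2,792.0000 + $1,837.7212… = $32,549.72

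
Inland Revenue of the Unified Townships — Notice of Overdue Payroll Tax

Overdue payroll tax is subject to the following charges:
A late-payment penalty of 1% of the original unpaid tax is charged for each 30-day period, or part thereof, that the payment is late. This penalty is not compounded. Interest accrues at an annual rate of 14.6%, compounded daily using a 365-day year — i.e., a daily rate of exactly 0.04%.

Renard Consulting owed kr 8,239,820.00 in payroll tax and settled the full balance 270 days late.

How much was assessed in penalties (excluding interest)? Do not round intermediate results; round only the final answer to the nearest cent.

kr 741,583.80

Penalty periods: ⌈270/30⌉ = 9; penalty = 9 × 1% × kr 8,239,820.00 = kr 741,583.80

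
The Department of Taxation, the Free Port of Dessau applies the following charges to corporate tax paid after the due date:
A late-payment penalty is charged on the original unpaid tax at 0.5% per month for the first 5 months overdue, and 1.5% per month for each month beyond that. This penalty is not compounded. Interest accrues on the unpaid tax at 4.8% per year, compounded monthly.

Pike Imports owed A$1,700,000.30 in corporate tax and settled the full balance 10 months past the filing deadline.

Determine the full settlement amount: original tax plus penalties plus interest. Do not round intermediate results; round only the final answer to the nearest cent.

A$1,939,237.49

Penalty, months 1–5: 5 × 0.5% × A$1,700,000.30 = A$42,500.01…
Penalty, months 6–10: 5 × 1.5% × A$1,700,000.30 = A$127,500.02…
Interest (4.8%/yr ÷ 12 = 0.4%/month): A$1,700,000.30 × ((1 + 0.004)^10 − 1) = A$69,237.1601…
Total = A$1,700,000.30 + A$170,000.0300 + A$69,237.1601… = A$1,939,237.49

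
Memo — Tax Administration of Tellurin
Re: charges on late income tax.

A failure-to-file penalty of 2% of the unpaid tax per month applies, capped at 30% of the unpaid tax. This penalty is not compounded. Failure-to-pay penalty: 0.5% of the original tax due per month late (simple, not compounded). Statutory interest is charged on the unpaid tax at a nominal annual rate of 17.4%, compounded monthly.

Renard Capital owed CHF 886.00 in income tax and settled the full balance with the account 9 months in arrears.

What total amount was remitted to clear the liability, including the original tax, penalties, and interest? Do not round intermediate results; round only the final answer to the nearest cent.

CHF 1,207.91

Failure-to-file: 9 × 2% × CHF 886.00 = CHF 159.48 (under the 30% cap)
Failure-to-pay penalty: 9 × 0.5% × CHF 886.00 = CHF 39.87
Interest (17.4%/yr ÷ 12 = 1.45%/month): CHF 886.00 × ((1 + 0.0145)^9 − 1) = CHF 122.5610…
Total = CHF 886.00 + CHF 199.3500 + CHF 122.5610… = CHF 1,207.91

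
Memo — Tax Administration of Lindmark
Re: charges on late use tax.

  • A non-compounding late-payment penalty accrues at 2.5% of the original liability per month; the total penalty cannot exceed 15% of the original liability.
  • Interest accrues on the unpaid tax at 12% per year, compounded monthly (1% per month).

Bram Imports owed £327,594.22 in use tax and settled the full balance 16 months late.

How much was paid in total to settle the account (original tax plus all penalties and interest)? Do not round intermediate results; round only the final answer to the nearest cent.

£433,269.12

Penalty (uncapped): 16 × 2.5% × £327,594.22 = £131,037.69…; cap = 15% × £327,594.22 = £49,139.13… → penalty = £49,139.13…
Interest: £327,594.22 × ((1 + 0.01)^16 − 1) = £327,594.22 × 0.1725786… = £56,535.7666…
Total = £327,594.22 + £49,139.1330 + £56,535.7666… = £433,269.12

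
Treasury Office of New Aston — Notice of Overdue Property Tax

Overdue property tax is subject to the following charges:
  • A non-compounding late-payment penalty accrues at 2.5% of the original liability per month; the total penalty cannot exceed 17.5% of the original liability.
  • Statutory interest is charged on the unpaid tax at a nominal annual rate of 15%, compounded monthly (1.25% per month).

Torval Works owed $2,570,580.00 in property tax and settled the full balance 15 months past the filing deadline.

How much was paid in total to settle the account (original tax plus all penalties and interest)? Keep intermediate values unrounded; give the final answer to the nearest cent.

$3,546,961.30

Penalty (uncapped): 15 × 2.5% × $2,570,580.00 = $963,967.50; cap = 17.5% × $2,570,580.00 = $449,851.50 → penalty = $449,851.50
Interest: $2,570,580.00 × ((1 + 0.0125)^15 − 1) = $2,570,580.00 × 0.2048292… = $526,529.8010…
Total = $2,570,580.00 + $449,851.5000 + $526,529.8010… = $3,546,961.30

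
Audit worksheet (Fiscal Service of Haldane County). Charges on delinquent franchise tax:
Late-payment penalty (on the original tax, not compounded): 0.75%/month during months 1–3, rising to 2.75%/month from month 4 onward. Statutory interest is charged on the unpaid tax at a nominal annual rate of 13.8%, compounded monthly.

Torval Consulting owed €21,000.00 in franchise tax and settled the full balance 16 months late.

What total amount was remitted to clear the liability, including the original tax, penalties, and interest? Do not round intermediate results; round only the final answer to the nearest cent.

Penalty, months 1–3: 3 × 0.75% × €21,000.00 = €472.50
Penalty, months 4–16: 13 × 2.75% × €21,000.00 = €7,507.50
Interest (13.8%/yr ÷ 12 = 1.15%/month): €21,000.00 × ((1 + 0.0115)^16 − 1) = €4,215.8428…
Total = €21,000.00 + €7,980.0000 + €4,215.8428… = €33,195.84

€33,195.84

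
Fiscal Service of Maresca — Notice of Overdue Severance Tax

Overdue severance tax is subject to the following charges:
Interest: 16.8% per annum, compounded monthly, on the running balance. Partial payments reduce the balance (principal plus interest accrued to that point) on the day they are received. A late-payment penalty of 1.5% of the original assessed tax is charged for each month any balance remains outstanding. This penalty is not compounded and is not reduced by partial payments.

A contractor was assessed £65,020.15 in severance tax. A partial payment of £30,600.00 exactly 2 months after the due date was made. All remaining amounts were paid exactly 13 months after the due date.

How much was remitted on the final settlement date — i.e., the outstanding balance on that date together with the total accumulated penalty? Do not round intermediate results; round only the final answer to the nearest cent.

Monthly rate = 16.8% ÷ 12 = 1.4%
Balance at month 2: £65,020.1500 × (1 + 0.014)^2 = £66,853.4581…
After £30,600.00 payment: £66,853.4581… − £30,600.00 = £36,253.4581…
Balance at month 13: £36,253.4581… × (1 + 0.014)^11 = £42,244.1858…
Penalty: 13 × 1.5% × £65,020.15 = £12,678.93…
Final settlement = outstanding balance + penalty = £42,244.1858… + £12,678.93… = £54,923.12

£54,923.12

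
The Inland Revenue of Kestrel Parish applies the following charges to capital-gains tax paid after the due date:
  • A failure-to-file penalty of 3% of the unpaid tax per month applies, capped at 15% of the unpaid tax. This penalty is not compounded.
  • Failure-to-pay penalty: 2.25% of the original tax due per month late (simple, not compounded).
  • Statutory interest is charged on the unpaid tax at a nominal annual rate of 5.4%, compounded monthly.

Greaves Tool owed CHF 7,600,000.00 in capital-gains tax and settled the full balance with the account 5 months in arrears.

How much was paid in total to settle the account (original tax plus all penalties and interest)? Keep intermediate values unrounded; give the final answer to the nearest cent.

Failure-to-file: 5 × 3% × CHF 7,600,000.00 = CHF 1,140,000.00, capped at 15% × CHF 7,600,000.00 = CHF 1,140,000.00
Failure-to-pay penalty = 2.25% × CHF 7,600,000.00 × 5 mo = CHF 855,000.00
Interest (5.4%/yr ÷ 12 = 0.45%/month): CHF 7,600,000.00 × ((1 + 0.0045)^5 − 1) = CHF 172,545.9411…
Total = CHF 7,600,000.00 + CHF 1,995,000.0000 + CHF 172,545.9411… = CHF 9,767,545.94

CHF 9,767,545.94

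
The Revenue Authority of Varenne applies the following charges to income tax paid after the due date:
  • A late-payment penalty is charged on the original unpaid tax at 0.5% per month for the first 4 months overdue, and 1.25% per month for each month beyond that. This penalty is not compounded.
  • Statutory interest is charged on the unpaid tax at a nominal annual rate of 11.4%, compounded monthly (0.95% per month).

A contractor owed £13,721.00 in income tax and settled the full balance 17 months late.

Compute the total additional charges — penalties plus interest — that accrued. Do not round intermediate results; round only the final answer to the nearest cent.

Penalty, months 1–4: 4 × 0.5% × £13,721.00 = £274.42
Penalty, months 5–17: 13 × 1.25% × £13,721.00 = £2,229.66…
Interest: £13,721.00 × ((1 + 0.0095)^17 − 1) = £13,721.00 × 0.1743769… = £2,392.6253…
Penalties + interest = £2,504.0825 + £2,392.6253… = £4,896.71

£4,896.71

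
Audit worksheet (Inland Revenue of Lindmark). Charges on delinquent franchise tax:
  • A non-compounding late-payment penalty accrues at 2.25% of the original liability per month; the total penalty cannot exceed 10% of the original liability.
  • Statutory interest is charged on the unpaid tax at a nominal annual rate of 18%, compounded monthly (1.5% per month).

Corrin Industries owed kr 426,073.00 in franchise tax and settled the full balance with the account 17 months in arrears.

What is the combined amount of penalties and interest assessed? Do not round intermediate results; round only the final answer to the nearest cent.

kr 165,324.99

Penalty (uncapped): 17 × 2.25% × kr 426,073.00 = kr 162,972.92…; cap = 10% × kr 426,073.00 = kr 42,607.30 → penalty = kr 42,607.30
Interest: kr 426,073.00 × ((1 + 0.015)^17 − 1) = kr 426,073.00 × 0.2880203… = kr 122,717.6864…
Penalties + interest = kr 42,607.3000 + kr 122,717.6864… = kr 165,324.99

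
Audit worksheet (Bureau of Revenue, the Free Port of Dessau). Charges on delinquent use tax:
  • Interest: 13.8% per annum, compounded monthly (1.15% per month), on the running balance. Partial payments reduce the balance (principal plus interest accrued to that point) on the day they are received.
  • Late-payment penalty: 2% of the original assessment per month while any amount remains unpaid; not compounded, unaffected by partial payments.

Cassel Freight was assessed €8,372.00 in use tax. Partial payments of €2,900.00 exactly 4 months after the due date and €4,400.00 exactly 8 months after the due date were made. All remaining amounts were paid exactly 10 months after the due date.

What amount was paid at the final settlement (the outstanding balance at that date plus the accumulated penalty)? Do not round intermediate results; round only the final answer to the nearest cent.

Balance at month 4: €8,372.0000 × (1 + 0.0115)^4 = €8,763.8063…
After €2,900.00 payment: €8,763.8063… − €2,900.00 = €5,863.8063…
Balance at month 8: €5,863.8063… × (1 + 0.0115)^4 = €6,138.2301…
After €4,400.00 payment: €6,138.2301… − €4,400.00 = €1,738.2301…
Balance at month 10: €1,738.2301… × (1 + 0.0115)^2 = €1,778.4392…
Penalty: 10 × 2% × €8,372.00 = €1,674.40
Final settlement = outstanding balance + penalty = €1,778.4392… + €1,674.40 = €3,452.84

€3,452.84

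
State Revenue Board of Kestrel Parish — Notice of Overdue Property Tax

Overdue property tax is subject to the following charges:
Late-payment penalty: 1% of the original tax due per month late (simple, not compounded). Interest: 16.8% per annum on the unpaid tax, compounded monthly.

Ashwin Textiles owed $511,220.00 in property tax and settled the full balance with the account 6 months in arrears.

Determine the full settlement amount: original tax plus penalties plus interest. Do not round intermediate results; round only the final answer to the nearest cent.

Late-payment penalty = 1% × $511,220.00 × 6 mo = $30,673.20
Interest (16.8%/yr ÷ 12 = 1.4%/month): $511,220.00 × ((1 + 0.014)^6 − 1) = $44,473.8188…
Total = $511,220.00 + $30,673.2000 + $44,473.8188… = $586,367.02

$586,367.02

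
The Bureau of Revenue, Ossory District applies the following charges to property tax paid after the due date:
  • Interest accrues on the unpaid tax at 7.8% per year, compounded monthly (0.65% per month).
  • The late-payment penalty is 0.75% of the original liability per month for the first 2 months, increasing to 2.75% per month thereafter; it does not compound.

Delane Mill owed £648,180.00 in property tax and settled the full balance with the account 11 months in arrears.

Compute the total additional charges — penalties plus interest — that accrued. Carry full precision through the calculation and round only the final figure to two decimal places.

£218,028.08

Penalty, months 1–2: 2 × 0.75% × £648,180.00 = £9,722.70
Penalty, months 3–11: 9 × 2.75% × £648,180.00 = £160,424.55
Interest: £648,180.00 × ((1 + 0.0065)^11 − 1) = £648,180.00 × 0.0738697… = £47,880.8347…
Penalties + interest = £170,147.2500 + £47,880.8347… = £218,028.08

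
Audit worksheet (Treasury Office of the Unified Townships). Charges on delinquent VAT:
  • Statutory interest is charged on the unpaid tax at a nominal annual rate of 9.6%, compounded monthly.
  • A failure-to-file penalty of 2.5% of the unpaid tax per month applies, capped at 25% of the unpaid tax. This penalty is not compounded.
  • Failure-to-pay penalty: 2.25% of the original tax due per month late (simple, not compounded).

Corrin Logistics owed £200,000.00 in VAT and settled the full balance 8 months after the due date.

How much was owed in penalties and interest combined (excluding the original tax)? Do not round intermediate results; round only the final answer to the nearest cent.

£89,164.19

Failure-to-file: 8 × 2.5% × £200,000.00 = £40,000.00 (under the 25% cap)
Failure-to-pay penalty: 8 × 2.25% × £200,000.00 = £36,000.00
Interest (9.6%/yr ÷ 12 = 0.8%/month): £200,000.00 × ((1 + 0.008)^8 − 1) = £13,164.1921…
Penalties + interest = £76,000.0000 + £13,164.1921… = £89,164.19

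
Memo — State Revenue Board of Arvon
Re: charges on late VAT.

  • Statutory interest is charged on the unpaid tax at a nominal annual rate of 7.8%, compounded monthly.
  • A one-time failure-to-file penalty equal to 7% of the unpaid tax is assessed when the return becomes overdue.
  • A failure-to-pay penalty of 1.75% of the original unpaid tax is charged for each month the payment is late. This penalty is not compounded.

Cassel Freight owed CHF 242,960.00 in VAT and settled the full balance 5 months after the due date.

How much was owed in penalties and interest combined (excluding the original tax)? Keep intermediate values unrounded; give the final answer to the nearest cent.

Failure-to-file penalty: 7% × CHF 242,960.00 = CHF 17,007.20
Failure-to-pay penalty: 5 × 1.75% × CHF 242,960.00 = CHF 21,259.00
Interest (7.8%/yr ÷ 12 = 0.65%/month): CHF 242,960.00 × ((1 + 0.0065)^5 − 1) = CHF 7,999.5200…
Penalties + interest = CHF 38,266.2000 + CHF 7,999.5200… = CHF 46,265.72

CHF 46,265.72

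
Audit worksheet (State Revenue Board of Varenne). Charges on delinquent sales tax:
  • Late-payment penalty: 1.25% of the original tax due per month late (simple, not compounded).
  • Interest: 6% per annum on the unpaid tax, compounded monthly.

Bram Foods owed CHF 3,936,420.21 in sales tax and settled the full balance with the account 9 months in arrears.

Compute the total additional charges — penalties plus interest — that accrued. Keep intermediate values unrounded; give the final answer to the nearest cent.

CHF 623,570.61

Late-payment penalty: 9 × 1.25% × CHF 3,936,420.21 = CHF 442,847.27…
Interest (6%/yr ÷ 12 = 0.5%/month): CHF 3,936,420.21 × ((1 + 0.005)^9 − 1) = CHF 180,723.3316…
Penalties + interest = CHF 442,847.2736… + CHF 180,723.3316… = CHF 623,570.61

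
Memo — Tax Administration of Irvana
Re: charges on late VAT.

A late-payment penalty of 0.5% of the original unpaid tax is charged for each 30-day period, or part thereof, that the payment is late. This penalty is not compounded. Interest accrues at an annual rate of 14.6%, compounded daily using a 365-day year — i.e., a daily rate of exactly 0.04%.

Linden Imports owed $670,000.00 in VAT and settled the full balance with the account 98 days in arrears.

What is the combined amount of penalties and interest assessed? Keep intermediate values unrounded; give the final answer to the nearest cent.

Penalty periods: ⌈98/30⌉ = 4; penalty = 4 × 0.5% × $670,000.00 = $13,400.00
Interest: $670,000.00 × ((1 + 0.0004)^98 − 1) = $670,000.00 × 0.03997031… = $26,780.1059…
Penalties + interest = $13,400.0000 + $26,780.1059… = $40,180.11

$40,180.11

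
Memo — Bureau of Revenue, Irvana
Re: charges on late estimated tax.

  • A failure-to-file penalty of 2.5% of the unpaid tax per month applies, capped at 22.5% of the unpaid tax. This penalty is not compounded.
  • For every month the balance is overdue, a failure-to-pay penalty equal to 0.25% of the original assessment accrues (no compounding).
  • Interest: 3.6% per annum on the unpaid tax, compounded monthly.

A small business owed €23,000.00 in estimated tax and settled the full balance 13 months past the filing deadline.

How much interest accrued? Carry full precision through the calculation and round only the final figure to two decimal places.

Interest (3.6%/yr ÷ 12 = 0.3%/month): €23,000.00 × ((1 + 0.003)^13 − 1) = €913.3249…

€913.32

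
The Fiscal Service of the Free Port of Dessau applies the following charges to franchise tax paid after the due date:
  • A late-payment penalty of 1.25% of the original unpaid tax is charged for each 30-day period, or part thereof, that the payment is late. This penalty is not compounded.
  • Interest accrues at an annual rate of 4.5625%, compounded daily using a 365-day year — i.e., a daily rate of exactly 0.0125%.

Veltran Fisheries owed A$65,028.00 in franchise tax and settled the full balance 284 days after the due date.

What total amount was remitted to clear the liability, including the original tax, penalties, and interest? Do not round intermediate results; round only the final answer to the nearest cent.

A$75,506.31

Penalty periods: ⌈284/30⌉ = 10; penalty = 10 × 1.25% × A$65,028.00 = A$8,128.50
Interest: A$65,028.00 × ((1 + 0.000125)^284 − 1) = A$65,028.00 × 0.03613535… = A$2,349.8095…
Total = A$65,028.00 + A$8,128.5000 + A$2,349.8095… = A$75,506.31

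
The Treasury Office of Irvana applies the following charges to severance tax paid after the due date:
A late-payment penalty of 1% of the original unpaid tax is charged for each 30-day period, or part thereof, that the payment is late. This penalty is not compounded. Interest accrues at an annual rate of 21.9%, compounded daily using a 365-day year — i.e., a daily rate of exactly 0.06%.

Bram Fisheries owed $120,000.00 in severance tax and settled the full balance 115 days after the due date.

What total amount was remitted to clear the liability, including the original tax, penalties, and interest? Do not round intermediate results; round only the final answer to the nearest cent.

Penalty periods: ⌈115/30⌉ = 4; penalty = 4 × 1% × $120,000.00 = $4,800.00
Interest: $120,000.00 × ((1 + 0.0006)^115 − 1) = $120,000.00 × 0.07141404… = $8,569.6847…
Total = $120,000.00 + $4,800.0000 + $8,569.6847… = $133,369.68

$133,369.68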